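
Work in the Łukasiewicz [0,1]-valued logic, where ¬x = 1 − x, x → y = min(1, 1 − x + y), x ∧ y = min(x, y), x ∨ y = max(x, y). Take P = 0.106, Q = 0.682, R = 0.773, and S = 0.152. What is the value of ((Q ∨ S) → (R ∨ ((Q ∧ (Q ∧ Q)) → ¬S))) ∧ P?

0.106

Q ∨ S = max(0.682, 0.152) = 0.682
Q ∧ Q = min(0.682, 0.682) = 0.682
Q ∧ (Q ∧ Q) = min(0.682, 0.682) = 0.682
¬S = 1 − 0.152 = 0.848
(Q ∧ (Q ∧ Q)) → ¬S = min(1, 1 − 0.682 + 0.848) = min(1, 1.166) = 1.000
R ∨ ((Q ∧ (Q ∧ Q)) → ¬S) = max(0.773, 1.000) = 1.000
(Q ∨ S) → (R ∨ ((Q ∧ (Q ∧ Q)) → ¬S)) = min(1, 1 − 0.682 + 1.000) = min(1, 1.318) = 1.000
((Q ∨ S) → (R ∨ ((Q ∧ (Q ∧ Q)) → ¬S))) ∧ P = min(1.000, 0.106) = 0.106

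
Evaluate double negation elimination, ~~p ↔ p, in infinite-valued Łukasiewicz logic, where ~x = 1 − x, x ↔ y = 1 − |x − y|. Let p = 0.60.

1.00

~p = 1 − 0.60 = 0.40
~~p = 1 − 0.40 = 0.60
~~p ↔ p = 1 − |0.60 − 0.60| = 1 − 0.00 = 1.00
(As expected: always 1 in Ł∞ since negation is involutive.)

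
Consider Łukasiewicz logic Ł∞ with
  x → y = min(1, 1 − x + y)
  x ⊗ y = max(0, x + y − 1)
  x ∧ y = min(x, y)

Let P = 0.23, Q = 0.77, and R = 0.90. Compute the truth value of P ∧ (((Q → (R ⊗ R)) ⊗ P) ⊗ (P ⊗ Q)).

R ⊗ R = max(0, 0.90 + 0.90 − 1) = max(0, 0.80) = 0.80
Q → (R ⊗ R) = min(1, 1 − 0.77 + 0.80) = min(1, 1.03) = 1.00
(Q → (R ⊗ R)) ⊗ P = max(0, 1.00 + 0.23 − 1) = max(0, 0.23) = 0.23
P ⊗ Q = max(0, 0.23 + 0.77 − 1) = max(0, 0.00) = 0.00
((Q → (R ⊗ R)) ⊗ P) ⊗ (P ⊗ Q) = max(0, 0.23 + 0.00 − 1) = max(0, -0.77) = 0.00
P ∧ (((Q → (R ⊗ R)) ⊗ P) ⊗ (P ⊗ Q)) = min(0.23, 0.00) = 0.00

0.00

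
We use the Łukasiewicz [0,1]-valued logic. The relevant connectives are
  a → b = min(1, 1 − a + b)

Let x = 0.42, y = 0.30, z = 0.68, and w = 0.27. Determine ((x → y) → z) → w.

x → y = min(1, 1 − 0.42 + 0.30) = min(1, 0.88) = 0.88
(x → y) → z = min(1, 1 − 0.88 + 0.68) = min(1, 0.80) = 0.80
((x → y) → z) → w = min(1, 1 − 0.80 + 0.27) = min(1, 0.47) = 0.47

0.47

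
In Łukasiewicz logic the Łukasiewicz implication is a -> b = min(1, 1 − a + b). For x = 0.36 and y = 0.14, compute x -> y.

0.78

x -> y = min(1, 1 − 0.36 + 0.14) = min(1, 0.78) = 0.78
For comparison, the Gödel implication (1 if a ≤ b else b) would give 0.14.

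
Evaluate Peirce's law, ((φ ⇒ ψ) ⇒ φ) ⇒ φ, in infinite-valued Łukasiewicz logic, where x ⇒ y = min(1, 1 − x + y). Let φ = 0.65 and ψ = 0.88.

1.00

φ ⇒ ψ = min(1, 1 − 0.65 + 0.88) = min(1, 1.23) = 1.00
(φ ⇒ ψ) ⇒ φ = min(1, 1 − 1.00 + 0.65) = min(1, 0.65) = 0.65
((φ ⇒ ψ) ⇒ φ) ⇒ φ = min(1, 1 − 0.65 + 0.65) = min(1, 1.00) = 1.00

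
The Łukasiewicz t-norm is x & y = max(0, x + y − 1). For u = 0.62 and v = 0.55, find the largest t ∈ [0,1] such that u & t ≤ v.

0.93

The residuum of the Łukasiewicz t-norm gives the supremum: min(1, 1 − 0.62 + 0.55).
1 − 0.62 + 0.55 = 0.93, so t = min(1, 0.93) = 0.93.
Check: 0.62 & 0.93 = max(0, 0.55) = 0.55 ≤ 0.55.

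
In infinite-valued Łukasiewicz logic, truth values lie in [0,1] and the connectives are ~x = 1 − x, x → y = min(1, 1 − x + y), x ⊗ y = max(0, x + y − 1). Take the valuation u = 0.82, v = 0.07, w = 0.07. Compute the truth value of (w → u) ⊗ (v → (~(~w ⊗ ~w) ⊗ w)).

w → u = min(1, 1 − 0.07 + 0.82) = min(1, 1.75) = 1.00
~w = 1 − 0.07 = 0.93
~w ⊗ ~w = max(0, 0.93 + 0.93 − 1) = max(0, 0.86) = 0.86
~(~w ⊗ ~w) = 1 − 0.86 = 0.14
~(~w ⊗ ~w) ⊗ w = max(0, 0.14 + 0.07 − 1) = max(0, -0.79) = 0.00
v → (~(~w ⊗ ~w) ⊗ w) = min(1, 1 − 0.07 + 0.00) = min(1, 0.93) = 0.93
(w → u) ⊗ (v → (~(~w ⊗ ~w) ⊗ w)) = max(0, 1.00 + 0.93 − 1) = max(0, 0.93) = 0.93

0.93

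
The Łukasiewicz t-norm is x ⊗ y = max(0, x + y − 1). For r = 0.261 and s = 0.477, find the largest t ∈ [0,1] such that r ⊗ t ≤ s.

1.000

The residuum of the Łukasiewicz t-norm gives the supremum: min(1, 1 − 0.261 + 0.477).
1 − 0.261 + 0.477 = 1.216, so t = min(1, 1.216) = 1.000.
Check: 0.261 ⊗ 1.000 = max(0, 0.261) = 0.261 ≤ 0.477.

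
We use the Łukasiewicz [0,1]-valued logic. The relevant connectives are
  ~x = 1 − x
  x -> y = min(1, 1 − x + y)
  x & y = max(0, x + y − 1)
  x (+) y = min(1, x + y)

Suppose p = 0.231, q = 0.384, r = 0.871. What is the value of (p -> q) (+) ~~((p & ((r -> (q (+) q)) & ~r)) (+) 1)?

p -> q = min(1, 1 − 0.231 + 0.384) = min(1, 1.153) = 1.000
q (+) q = min(1, 0.384 + 0.384) = min(1, 0.768) = 0.768
r -> (q (+) q) = min(1, 1 − 0.871 + 0.768) = min(1, 0.897) = 0.897
~r = 1 − 0.871 = 0.129
(r -> (q (+) q)) & ~r = max(0, 0.897 + 0.129 − 1) = max(0, 0.026) = 0.026
p & ((r -> (q (+) q)) & ~r) = max(0, 0.231 + 0.026 − 1) = max(0, -0.743) = 0.000
(p & ((r -> (q (+) q)) & ~r)) (+) 1 = min(1, 0.000 + 1.000) = min(1, 1.000) = 1.000
~((p & ((r -> (q (+) q)) & ~r)) (+) 1) = 1 − 1.000 = 0.000
~~((p & ((r -> (q (+) q)) & ~r)) (+) 1) = 1 − 0.000 = 1.000
(p -> q) (+) ~~((p & ((r -> (q (+) q)) & ~r)) (+) 1) = min(1, 1.000 + 1.000) = min(1, 2.000) = 1.000

1.000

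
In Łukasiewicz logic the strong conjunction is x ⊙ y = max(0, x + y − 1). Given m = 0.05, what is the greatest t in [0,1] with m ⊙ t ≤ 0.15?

The residuum of the Łukasiewicz t-norm gives the supremum: min(1, 1 − 0.05 + 0.15).
1 − 0.05 + 0.15 = 1.10, so t = min(1, 1.10) = 1.00.
Check: 0.05 ⊙ 1.00 = max(0, 0.05) = 0.05 ≤ 0.15.

1.00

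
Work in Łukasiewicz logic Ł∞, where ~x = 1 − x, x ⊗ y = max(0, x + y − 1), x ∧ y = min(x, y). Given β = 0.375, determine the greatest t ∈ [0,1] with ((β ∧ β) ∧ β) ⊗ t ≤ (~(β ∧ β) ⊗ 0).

β ∧ β = min(0.375, 0.375) = 0.375
(β ∧ β) ∧ β = min(0.375, 0.375) = 0.375
So the left factor is (β ∧ β) ∧ β = 0.375.
~(β ∧ β) = 1 − 0.375 = 0.625
~(β ∧ β) ⊗ 0 = max(0, 0.625 + 0.000 − 1) = max(0, -0.375) = 0.000
So the right-hand bound is ~(β ∧ β) ⊗ 0 = 0.000.
The residuum of the Łukasiewicz t-norm gives the supremum: min(1, 1 − 0.375 + 0.000).
1 − 0.375 + 0.000 = 0.625, so t = min(1, 0.625) = 0.625.
Check: 0.375 ⊗ 0.625 = max(0, 0.000) = 0.000 ≤ 0.000.

0.625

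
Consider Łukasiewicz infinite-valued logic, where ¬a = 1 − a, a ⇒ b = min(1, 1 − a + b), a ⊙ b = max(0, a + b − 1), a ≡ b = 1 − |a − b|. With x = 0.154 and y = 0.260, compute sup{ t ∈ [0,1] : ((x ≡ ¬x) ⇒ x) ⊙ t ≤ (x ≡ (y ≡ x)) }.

0.414

¬x = 1 − 0.154 = 0.846
x ≡ ¬x = 1 − |0.154 − 0.846| = 1 − 0.692 = 0.308
(x ≡ ¬x) ⇒ x = min(1, 1 − 0.308 + 0.154) = min(1, 0.846) = 0.846
So the left factor is (x ≡ ¬x) ⇒ x = 0.846.
y ≡ x = 1 − |0.260 − 0.154| = 1 − 0.106 = 0.894
x ≡ (y ≡ x) = 1 − |0.154 − 0.894| = 1 − 0.740 = 0.260
So the right-hand bound is x ≡ (y ≡ x) = 0.260.
The residuum of the Łukasiewicz t-norm gives the supremum: min(1, 1 − 0.846 + 0.260).
1 − 0.846 + 0.260 = 0.414, so t = min(1, 0.414) = 0.414.
Check: 0.846 ⊙ 0.414 = max(0, 0.260) = 0.260 ≤ 0.260.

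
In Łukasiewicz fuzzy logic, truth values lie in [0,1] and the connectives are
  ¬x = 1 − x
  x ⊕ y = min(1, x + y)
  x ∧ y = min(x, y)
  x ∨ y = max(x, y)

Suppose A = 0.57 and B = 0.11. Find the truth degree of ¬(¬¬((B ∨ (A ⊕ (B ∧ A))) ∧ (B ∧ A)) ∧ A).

B ∧ A = min(0.11, 0.57) = 0.11
A ⊕ (B ∧ A) = min(1, 0.57 + 0.11) = min(1, 0.68) = 0.68
B ∨ (A ⊕ (B ∧ A)) = max(0.11, 0.68) = 0.68
(B ∨ (A ⊕ (B ∧ A))) ∧ (B ∧ A) = min(0.68, 0.11) = 0.11
¬((B ∨ (A ⊕ (B ∧ A))) ∧ (B ∧ A)) = 1 − 0.11 = 0.89
¬¬((B ∨ (A ⊕ (B ∧ A))) ∧ (B ∧ A)) = 1 − 0.89 = 0.11
¬¬((B ∨ (A ⊕ (B ∧ A))) ∧ (B ∧ A)) ∧ A = min(0.11, 0.57) = 0.11
¬(¬¬((B ∨ (A ⊕ (B ∧ A))) ∧ (B ∧ A)) ∧ A) = 1 − 0.11 = 0.89

0.89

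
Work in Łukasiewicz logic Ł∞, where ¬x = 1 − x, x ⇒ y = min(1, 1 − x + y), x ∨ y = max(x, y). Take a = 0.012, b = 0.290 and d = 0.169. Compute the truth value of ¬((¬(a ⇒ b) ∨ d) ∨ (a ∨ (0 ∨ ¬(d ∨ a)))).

a ⇒ b = min(1, 1 − 0.012 + 0.290) = min(1, 1.278) = 1.000
¬(a ⇒ b) = 1 − 1.000 = 0.000
¬(a ⇒ b) ∨ d = max(0.000, 0.169) = 0.169
d ∨ a = max(0.169, 0.012) = 0.169
¬(d ∨ a) = 1 − 0.169 = 0.831
0 ∨ ¬(d ∨ a) = max(0.000, 0.831) = 0.831
a ∨ (0 ∨ ¬(d ∨ a)) = max(0.012, 0.831) = 0.831
(¬(a ⇒ b) ∨ d) ∨ (a ∨ (0 ∨ ¬(d ∨ a))) = max(0.169, 0.831) = 0.831
¬((¬(a ⇒ b) ∨ d) ∨ (a ∨ (0 ∨ ¬(d ∨ a)))) = 1 − 0.831 = 0.169

0.169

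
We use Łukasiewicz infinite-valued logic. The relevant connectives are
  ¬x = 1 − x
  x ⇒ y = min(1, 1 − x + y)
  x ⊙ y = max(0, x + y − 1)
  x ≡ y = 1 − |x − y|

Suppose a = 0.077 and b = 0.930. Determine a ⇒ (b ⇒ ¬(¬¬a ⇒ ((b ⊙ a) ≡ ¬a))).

0.993

¬a = 1 − 0.077 = 0.923
¬¬a = 1 − 0.923 = 0.077
b ⊙ a = max(0, 0.930 + 0.077 − 1) = max(0, 0.007) = 0.007
(b ⊙ a) ≡ ¬a = 1 − |0.007 − 0.923| = 1 − 0.916 = 0.084
¬¬a ⇒ ((b ⊙ a) ≡ ¬a) = min(1, 1 − 0.077 + 0.084) = min(1, 1.007) = 1.000
¬(¬¬a ⇒ ((b ⊙ a) ≡ ¬a)) = 1 − 1.000 = 0.000
b ⇒ ¬(¬¬a ⇒ ((b ⊙ a) ≡ ¬a)) = min(1, 1 − 0.930 + 0.000) = min(1, 0.070) = 0.070
a ⇒ (b ⇒ ¬(¬¬a ⇒ ((b ⊙ a) ≡ ¬a))) = min(1, 1 − 0.077 + 0.070) = min(1, 0.993) = 0.993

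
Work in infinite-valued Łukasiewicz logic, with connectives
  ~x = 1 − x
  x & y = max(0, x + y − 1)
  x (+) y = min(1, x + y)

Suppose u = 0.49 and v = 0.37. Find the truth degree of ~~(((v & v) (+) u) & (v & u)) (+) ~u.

0.51

v & v = max(0, 0.37 + 0.37 − 1) = max(0, -0.26) = 0.00
(v & v) (+) u = min(1, 0.00 + 0.49) = min(1, 0.49) = 0.49
v & u = max(0, 0.37 + 0.49 − 1) = max(0, -0.14) = 0.00
((v & v) (+) u) & (v & u) = max(0, 0.49 + 0.00 − 1) = max(0, -0.51) = 0.00
~(((v & v) (+) u) & (v & u)) = 1 − 0.00 = 1.00
~~(((v & v) (+) u) & (v & u)) = 1 − 1.00 = 0.00
~u = 1 − 0.49 = 0.51
~~(((v & v) (+) u) & (v & u)) (+) ~u = min(1, 0.00 + 0.51) = min(1, 0.51) = 0.51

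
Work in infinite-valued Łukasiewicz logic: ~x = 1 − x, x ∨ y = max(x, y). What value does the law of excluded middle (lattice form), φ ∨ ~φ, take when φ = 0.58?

0.58

~φ = 1 − 0.58 = 0.42
φ ∨ ~φ = max(0.58, 0.42) = 0.58
(The value 0.58 < 1 shows this instance is not satisfied; not a Ł∞-tautology — its value is max(a, 1−a).)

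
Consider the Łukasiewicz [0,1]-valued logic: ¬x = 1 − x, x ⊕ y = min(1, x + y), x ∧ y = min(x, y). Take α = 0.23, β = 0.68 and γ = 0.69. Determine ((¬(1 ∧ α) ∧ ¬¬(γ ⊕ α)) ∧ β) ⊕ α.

1 ∧ α = min(1.00, 0.23) = 0.23
¬(1 ∧ α) = 1 − 0.23 = 0.77
γ ⊕ α = min(1, 0.69 + 0.23) = min(1, 0.92) = 0.92
¬(γ ⊕ α) = 1 − 0.92 = 0.08
¬¬(γ ⊕ α) = 1 − 0.08 = 0.92
¬(1 ∧ α) ∧ ¬¬(γ ⊕ α) = min(0.77, 0.92) = 0.77
(¬(1 ∧ α) ∧ ¬¬(γ ⊕ α)) ∧ β = min(0.77, 0.68) = 0.68
((¬(1 ∧ α) ∧ ¬¬(γ ⊕ α)) ∧ β) ⊕ α = min(1, 0.68 + 0.23) = min(1, 0.91) = 0.91

0.91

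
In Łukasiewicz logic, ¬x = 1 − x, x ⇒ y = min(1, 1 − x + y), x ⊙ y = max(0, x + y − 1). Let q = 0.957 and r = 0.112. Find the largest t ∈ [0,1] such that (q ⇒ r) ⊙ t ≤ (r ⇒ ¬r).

1.000

q ⇒ r = min(1, 1 − 0.957 + 0.112) = min(1, 0.155) = 0.155
So the left factor is q ⇒ r = 0.155.
¬r = 1 − 0.112 = 0.888
r ⇒ ¬r = min(1, 1 − 0.112 + 0.888) = min(1, 1.776) = 1.000
So the right-hand bound is r ⇒ ¬r = 1.000.
The residuum of the Łukasiewicz t-norm gives the supremum: min(1, 1 − 0.155 + 1.000).
1 − 0.155 + 1.000 = 1.845, so t = min(1, 1.845) = 1.000.
Check: 0.155 ⊙ 1.000 = max(0, 0.155) = 0.155 ≤ 1.000.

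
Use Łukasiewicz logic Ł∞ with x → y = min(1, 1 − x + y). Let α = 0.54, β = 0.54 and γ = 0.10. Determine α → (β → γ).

1.00

β → γ = min(1, 1 − 0.54 + 0.10) = min(1, 0.56) = 0.56
α → (β → γ) = min(1, 1 − 0.54 + 0.56) = min(1, 1.02) = 1.00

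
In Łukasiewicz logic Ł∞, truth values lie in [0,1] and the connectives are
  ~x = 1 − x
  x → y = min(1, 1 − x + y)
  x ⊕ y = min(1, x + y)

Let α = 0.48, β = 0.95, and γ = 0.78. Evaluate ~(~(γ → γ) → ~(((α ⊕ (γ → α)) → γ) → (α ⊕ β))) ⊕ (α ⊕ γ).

1.00

γ → γ = min(1, 1 − 0.78 + 0.78) = min(1, 1.00) = 1.00
~(γ → γ) = 1 − 1.00 = 0.00
γ → α = min(1, 1 − 0.78 + 0.48) = min(1, 0.70) = 0.70
α ⊕ (γ → α) = min(1, 0.48 + 0.70) = min(1, 1.18) = 1.00
(α ⊕ (γ → α)) → γ = min(1, 1 − 1.00 + 0.78) = min(1, 0.78) = 0.78
α ⊕ β = min(1, 0.48 + 0.95) = min(1, 1.43) = 1.00
((α ⊕ (γ → α)) → γ) → (α ⊕ β) = min(1, 1 − 0.78 + 1.00) = min(1, 1.22) = 1.00
~(((α ⊕ (γ → α)) → γ) → (α ⊕ β)) = 1 − 1.00 = 0.00
~(γ → γ) → ~(((α ⊕ (γ → α)) → γ) → (α ⊕ β)) = min(1, 1 − 0.00 + 0.00) = min(1, 1.00) = 1.00
~(~(γ → γ) → ~(((α ⊕ (γ → α)) → γ) → (α ⊕ β))) = 1 − 1.00 = 0.00
α ⊕ γ = min(1, 0.48 + 0.78) = min(1, 1.26) = 1.00
~(~(γ → γ) → ~(((α ⊕ (γ → α)) → γ) → (α ⊕ β))) ⊕ (α ⊕ γ) = min(1, 0.00 + 1.00) = min(1, 1.00) = 1.00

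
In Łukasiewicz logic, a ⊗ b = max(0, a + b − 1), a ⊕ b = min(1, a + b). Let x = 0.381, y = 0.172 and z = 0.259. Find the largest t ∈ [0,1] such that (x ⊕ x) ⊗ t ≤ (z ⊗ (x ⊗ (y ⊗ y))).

0.238

x ⊕ x = min(1, 0.381 + 0.381) = min(1, 0.762) = 0.762
So the left factor is x ⊕ x = 0.762.
y ⊗ y = max(0, 0.172 + 0.172 − 1) = max(0, -0.656) = 0.000
x ⊗ (y ⊗ y) = max(0, 0.381 + 0.000 − 1) = max(0, -0.619) = 0.000
z ⊗ (x ⊗ (y ⊗ y)) = max(0, 0.259 + 0.000 − 1) = max(0, -0.741) = 0.000
So the right-hand bound is z ⊗ (x ⊗ (y ⊗ y)) = 0.000.
The residuum of the Łukasiewicz t-norm gives the supremum: min(1, 1 − 0.762 + 0.000).
1 − 0.762 + 0.000 = 0.238, so t = min(1, 0.238) = 0.238.
Check: 0.762 ⊗ 0.238 = max(0, 0.000) = 0.000 ≤ 0.000.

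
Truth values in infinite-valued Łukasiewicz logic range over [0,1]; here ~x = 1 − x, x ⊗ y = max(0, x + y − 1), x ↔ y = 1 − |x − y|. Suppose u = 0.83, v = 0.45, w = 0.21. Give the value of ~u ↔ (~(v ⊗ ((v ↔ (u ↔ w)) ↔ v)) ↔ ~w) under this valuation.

0.38

~u = 1 − 0.83 = 0.17
u ↔ w = 1 − |0.83 − 0.21| = 1 − 0.62 = 0.38
v ↔ (u ↔ w) = 1 − |0.45 − 0.38| = 1 − 0.07 = 0.93
(v ↔ (u ↔ w)) ↔ v = 1 − |0.93 − 0.45| = 1 − 0.48 = 0.52
v ⊗ ((v ↔ (u ↔ w)) ↔ v) = max(0, 0.45 + 0.52 − 1) = max(0, -0.03) = 0.00
~(v ⊗ ((v ↔ (u ↔ w)) ↔ v)) = 1 − 0.00 = 1.00
~w = 1 − 0.21 = 0.79
~(v ⊗ ((v ↔ (u ↔ w)) ↔ v)) ↔ ~w = 1 − |1.00 − 0.79| = 1 − 0.21 = 0.79
~u ↔ (~(v ⊗ ((v ↔ (u ↔ w)) ↔ v)) ↔ ~w) = 1 − |0.17 − 0.79| = 1 − 0.62 = 0.38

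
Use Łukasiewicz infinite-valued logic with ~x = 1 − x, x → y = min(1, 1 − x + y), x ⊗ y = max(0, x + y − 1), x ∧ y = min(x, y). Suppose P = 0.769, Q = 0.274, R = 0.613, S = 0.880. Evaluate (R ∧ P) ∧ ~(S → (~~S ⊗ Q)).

R ∧ P = min(0.613, 0.769) = 0.613
~S = 1 − 0.880 = 0.120
~~S = 1 − 0.120 = 0.880
~~S ⊗ Q = max(0, 0.880 + 0.274 − 1) = max(0, 0.154) = 0.154
S → (~~S ⊗ Q) = min(1, 1 − 0.880 + 0.154) = min(1, 0.274) = 0.274
~(S → (~~S ⊗ Q)) = 1 − 0.274 = 0.726
(R ∧ P) ∧ ~(S → (~~S ⊗ Q)) = min(0.613, 0.726) = 0.613

0.613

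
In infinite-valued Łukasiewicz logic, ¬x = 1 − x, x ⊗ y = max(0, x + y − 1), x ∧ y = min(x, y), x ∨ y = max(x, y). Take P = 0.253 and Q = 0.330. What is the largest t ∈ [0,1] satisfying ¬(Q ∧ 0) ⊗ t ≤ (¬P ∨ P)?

Q ∧ 0 = min(0.330, 0.000) = 0.000
¬(Q ∧ 0) = 1 − 0.000 = 1.000
So the left factor is ¬(Q ∧ 0) = 1.000.
¬P = 1 − 0.253 = 0.747
¬P ∨ P = max(0.747, 0.253) = 0.747
So the right-hand bound is ¬P ∨ P = 0.747.
The residuum of the Łukasiewicz t-norm gives the supremum: min(1, 1 − 1.000 + 0.747).
1 − 1.000 + 0.747 = 0.747, so t = min(1, 0.747) = 0.747.
Check: 1.000 ⊗ 0.747 = max(0, 0.747) = 0.747 ≤ 0.747.

0.747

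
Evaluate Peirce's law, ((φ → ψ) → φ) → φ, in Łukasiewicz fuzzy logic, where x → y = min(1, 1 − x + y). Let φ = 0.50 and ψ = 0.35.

0.85

φ → ψ = min(1, 1 − 0.50 + 0.35) = min(1, 0.85) = 0.85
(φ → ψ) → φ = min(1, 1 − 0.85 + 0.50) = min(1, 0.65) = 0.65
((φ → ψ) → φ) → φ = min(1, 1 − 0.65 + 0.50) = min(1, 0.85) = 0.85
(The value 0.85 < 1 shows this instance is not satisfied; not a Ł∞-tautology in general.)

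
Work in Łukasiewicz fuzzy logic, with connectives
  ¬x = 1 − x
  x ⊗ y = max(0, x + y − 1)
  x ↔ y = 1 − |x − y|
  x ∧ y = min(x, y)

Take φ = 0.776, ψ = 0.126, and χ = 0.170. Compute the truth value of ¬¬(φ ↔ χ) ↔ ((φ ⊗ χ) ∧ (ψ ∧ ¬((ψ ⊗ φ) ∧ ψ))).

φ ↔ χ = 1 − |0.776 − 0.170| = 1 − 0.606 = 0.394
¬(φ ↔ χ) = 1 − 0.394 = 0.606
¬¬(φ ↔ χ) = 1 − 0.606 = 0.394
φ ⊗ χ = max(0, 0.776 + 0.170 − 1) = max(0, -0.054) = 0.000
ψ ⊗ φ = max(0, 0.126 + 0.776 − 1) = max(0, -0.098) = 0.000
(ψ ⊗ φ) ∧ ψ = min(0.000, 0.126) = 0.000
¬((ψ ⊗ φ) ∧ ψ) = 1 − 0.000 = 1.000
ψ ∧ ¬((ψ ⊗ φ) ∧ ψ) = min(0.126, 1.000) = 0.126
(φ ⊗ χ) ∧ (ψ ∧ ¬((ψ ⊗ φ) ∧ ψ)) = min(0.000, 0.126) = 0.000
¬¬(φ ↔ χ) ↔ ((φ ⊗ χ) ∧ (ψ ∧ ¬((ψ ⊗ φ) ∧ ψ))) = 1 − |0.394 − 0.000| = 1 − 0.394 = 0.606

0.606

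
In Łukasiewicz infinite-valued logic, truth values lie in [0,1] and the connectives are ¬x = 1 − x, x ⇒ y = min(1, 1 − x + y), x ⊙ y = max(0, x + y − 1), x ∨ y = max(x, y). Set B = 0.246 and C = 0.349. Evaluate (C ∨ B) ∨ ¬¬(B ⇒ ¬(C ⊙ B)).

C ∨ B = max(0.349, 0.246) = 0.349
C ⊙ B = max(0, 0.349 + 0.246 − 1) = max(0, -0.405) = 0.000
¬(C ⊙ B) = 1 − 0.000 = 1.000
B ⇒ ¬(C ⊙ B) = min(1, 1 − 0.246 + 1.000) = min(1, 1.754) = 1.000
¬(B ⇒ ¬(C ⊙ B)) = 1 − 1.000 = 0.000
¬¬(B ⇒ ¬(C ⊙ B)) = 1 − 0.000 = 1.000
(C ∨ B) ∨ ¬¬(B ⇒ ¬(C ⊙ B)) = max(0.349, 1.000) = 1.000

1.000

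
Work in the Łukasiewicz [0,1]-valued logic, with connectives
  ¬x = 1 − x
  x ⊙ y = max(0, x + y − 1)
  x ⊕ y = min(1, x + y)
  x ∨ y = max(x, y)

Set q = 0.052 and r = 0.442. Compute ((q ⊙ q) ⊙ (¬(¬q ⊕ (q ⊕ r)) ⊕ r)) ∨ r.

q ⊙ q = max(0, 0.052 + 0.052 − 1) = max(0, -0.896) = 0.000
¬q = 1 − 0.052 = 0.948
q ⊕ r = min(1, 0.052 + 0.442) = min(1, 0.494) = 0.494
¬q ⊕ (q ⊕ r) = min(1, 0.948 + 0.494) = min(1, 1.442) = 1.000
¬(¬q ⊕ (q ⊕ r)) = 1 − 1.000 = 0.000
¬(¬q ⊕ (q ⊕ r)) ⊕ r = min(1, 0.000 + 0.442) = min(1, 0.442) = 0.442
(q ⊙ q) ⊙ (¬(¬q ⊕ (q ⊕ r)) ⊕ r) = max(0, 0.000 + 0.442 − 1) = max(0, -0.558) = 0.000
((q ⊙ q) ⊙ (¬(¬q ⊕ (q ⊕ r)) ⊕ r)) ∨ r = max(0.000, 0.442) = 0.442

0.442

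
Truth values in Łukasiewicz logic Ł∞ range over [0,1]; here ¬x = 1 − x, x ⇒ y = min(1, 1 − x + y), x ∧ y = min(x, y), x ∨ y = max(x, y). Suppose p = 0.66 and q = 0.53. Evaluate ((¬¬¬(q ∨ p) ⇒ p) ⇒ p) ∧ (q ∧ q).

q ∨ p = max(0.53, 0.66) = 0.66
¬(q ∨ p) = 1 − 0.66 = 0.34
¬¬(q ∨ p) = 1 − 0.34 = 0.66
¬¬¬(q ∨ p) = 1 − 0.66 = 0.34
¬¬¬(q ∨ p) ⇒ p = min(1, 1 − 0.34 + 0.66) = min(1, 1.32) = 1.00
(¬¬¬(q ∨ p) ⇒ p) ⇒ p = min(1, 1 − 1.00 + 0.66) = min(1, 0.66) = 0.66
q ∧ q = min(0.53, 0.53) = 0.53
((¬¬¬(q ∨ p) ⇒ p) ⇒ p) ∧ (q ∧ q) = min(0.66, 0.53) = 0.53

0.53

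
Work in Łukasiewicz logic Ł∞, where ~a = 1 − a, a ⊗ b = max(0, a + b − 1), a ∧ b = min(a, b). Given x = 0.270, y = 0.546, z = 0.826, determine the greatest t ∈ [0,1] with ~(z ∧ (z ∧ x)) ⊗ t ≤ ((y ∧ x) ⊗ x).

z ∧ x = min(0.826, 0.270) = 0.270
z ∧ (z ∧ x) = min(0.826, 0.270) = 0.270
~(z ∧ (z ∧ x)) = 1 − 0.270 = 0.730
So the left factor is ~(z ∧ (z ∧ x)) = 0.730.
y ∧ x = min(0.546, 0.270) = 0.270
(y ∧ x) ⊗ x = max(0, 0.270 + 0.270 − 1) = max(0, -0.460) = 0.000
So the right-hand bound is (y ∧ x) ⊗ x = 0.000.
The residuum of the Łukasiewicz t-norm gives the supremum: min(1, 1 − 0.730 + 0.000).
1 − 0.730 + 0.000 = 0.270, so t = min(1, 0.270) = 0.270.
Check: 0.730 ⊗ 0.270 = max(0, 0.000) = 0.000 ≤ 0.000.

0.270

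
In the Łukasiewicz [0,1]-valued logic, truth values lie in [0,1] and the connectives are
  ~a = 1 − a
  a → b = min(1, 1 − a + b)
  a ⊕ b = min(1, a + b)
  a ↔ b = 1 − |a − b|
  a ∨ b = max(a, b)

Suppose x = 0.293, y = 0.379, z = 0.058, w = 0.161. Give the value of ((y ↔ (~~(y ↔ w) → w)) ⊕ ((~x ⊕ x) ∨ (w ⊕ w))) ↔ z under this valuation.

y ↔ w = 1 − |0.379 − 0.161| = 1 − 0.218 = 0.782
~(y ↔ w) = 1 − 0.782 = 0.218
~~(y ↔ w) = 1 − 0.218 = 0.782
~~(y ↔ w) → w = min(1, 1 − 0.782 + 0.161) = min(1, 0.379) = 0.379
y ↔ (~~(y ↔ w) → w) = 1 − |0.379 − 0.379| = 1 − 0.000 = 1.000
~x = 1 − 0.293 = 0.707
~x ⊕ x = min(1, 0.707 + 0.293) = min(1, 1.000) = 1.000
w ⊕ w = min(1, 0.161 + 0.161) = min(1, 0.322) = 0.322
(~x ⊕ x) ∨ (w ⊕ w) = max(1.000, 0.322) = 1.000
(y ↔ (~~(y ↔ w) → w)) ⊕ ((~x ⊕ x) ∨ (w ⊕ w)) = min(1, 1.000 + 1.000) = min(1, 2.000) = 1.000
((y ↔ (~~(y ↔ w) → w)) ⊕ ((~x ⊕ x) ∨ (w ⊕ w))) ↔ z = 1 − |1.000 − 0.058| = 1 − 0.942 = 0.058

0.058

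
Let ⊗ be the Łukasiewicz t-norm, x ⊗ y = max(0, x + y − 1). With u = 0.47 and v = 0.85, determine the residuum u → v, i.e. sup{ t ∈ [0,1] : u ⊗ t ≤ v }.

The residuum of the Łukasiewicz t-norm gives the supremum: min(1, 1 − 0.47 + 0.85).
1 − 0.47 + 0.85 = 1.38, so t = min(1, 1.38) = 1.00.
Check: 0.47 ⊗ 1.00 = max(0, 0.47) = 0.47 ≤ 0.85.

1.00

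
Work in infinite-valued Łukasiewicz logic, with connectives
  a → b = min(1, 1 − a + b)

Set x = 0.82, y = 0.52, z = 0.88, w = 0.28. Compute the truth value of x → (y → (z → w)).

1.00

z → w = min(1, 1 − 0.88 + 0.28) = min(1, 0.40) = 0.40
y → (z → w) = min(1, 1 − 0.52 + 0.40) = min(1, 0.88) = 0.88
x → (y → (z → w)) = min(1, 1 − 0.82 + 0.88) = min(1, 1.06) = 1.00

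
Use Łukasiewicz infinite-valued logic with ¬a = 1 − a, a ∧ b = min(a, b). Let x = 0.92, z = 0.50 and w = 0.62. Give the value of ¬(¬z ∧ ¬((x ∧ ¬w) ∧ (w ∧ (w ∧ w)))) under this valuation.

0.50

¬z = 1 − 0.50 = 0.50
¬w = 1 − 0.62 = 0.38
x ∧ ¬w = min(0.92, 0.38) = 0.38
w ∧ w = min(0.62, 0.62) = 0.62
w ∧ (w ∧ w) = min(0.62, 0.62) = 0.62
(x ∧ ¬w) ∧ (w ∧ (w ∧ w)) = min(0.38, 0.62) = 0.38
¬((x ∧ ¬w) ∧ (w ∧ (w ∧ w))) = 1 − 0.38 = 0.62
¬z ∧ ¬((x ∧ ¬w) ∧ (w ∧ (w ∧ w))) = min(0.50, 0.62) = 0.50
¬(¬z ∧ ¬((x ∧ ¬w) ∧ (w ∧ (w ∧ w)))) = 1 − 0.50 = 0.50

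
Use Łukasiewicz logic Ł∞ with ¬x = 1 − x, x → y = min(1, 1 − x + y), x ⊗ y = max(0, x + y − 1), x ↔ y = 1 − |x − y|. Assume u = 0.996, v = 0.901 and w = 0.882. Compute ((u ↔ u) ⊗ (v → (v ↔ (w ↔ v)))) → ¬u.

0.004

u ↔ u = 1 − |0.996 − 0.996| = 1 − 0.000 = 1.000
w ↔ v = 1 − |0.882 − 0.901| = 1 − 0.019 = 0.981
v ↔ (w ↔ v) = 1 − |0.901 − 0.981| = 1 − 0.080 = 0.920
v → (v ↔ (w ↔ v)) = min(1, 1 − 0.901 + 0.920) = min(1, 1.019) = 1.000
(u ↔ u) ⊗ (v → (v ↔ (w ↔ v))) = max(0, 1.000 + 1.000 − 1) = max(0, 1.000) = 1.000
¬u = 1 − 0.996 = 0.004
((u ↔ u) ⊗ (v → (v ↔ (w ↔ v)))) → ¬u = min(1, 1 − 1.000 + 0.004) = min(1, 0.004) = 0.004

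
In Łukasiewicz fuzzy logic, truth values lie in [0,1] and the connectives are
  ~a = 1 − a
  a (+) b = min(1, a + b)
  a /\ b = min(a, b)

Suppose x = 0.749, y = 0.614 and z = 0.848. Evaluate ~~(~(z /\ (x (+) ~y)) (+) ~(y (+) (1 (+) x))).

0.152

~y = 1 − 0.614 = 0.386
x (+) ~y = min(1, 0.749 + 0.386) = min(1, 1.135) = 1.000
z /\ (x (+) ~y) = min(0.848, 1.000) = 0.848
~(z /\ (x (+) ~y)) = 1 − 0.848 = 0.152
1 (+) x = min(1, 1.000 + 0.749) = min(1, 1.749) = 1.000
y (+) (1 (+) x) = min(1, 0.614 + 1.000) = min(1, 1.614) = 1.000
~(y (+) (1 (+) x)) = 1 − 1.000 = 0.000
~(z /\ (x (+) ~y)) (+) ~(y (+) (1 (+) x)) = min(1, 0.152 + 0.000) = min(1, 0.152) = 0.152
~(~(z /\ (x (+) ~y)) (+) ~(y (+) (1 (+) x))) = 1 − 0.152 = 0.848
~~(~(z /\ (x (+) ~y)) (+) ~(y (+) (1 (+) x))) = 1 − 0.848 = 0.152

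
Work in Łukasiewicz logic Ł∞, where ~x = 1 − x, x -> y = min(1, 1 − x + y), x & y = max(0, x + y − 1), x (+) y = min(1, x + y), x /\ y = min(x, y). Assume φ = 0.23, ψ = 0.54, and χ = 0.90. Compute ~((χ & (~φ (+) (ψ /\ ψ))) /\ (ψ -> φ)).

~φ = 1 − 0.23 = 0.77
ψ /\ ψ = min(0.54, 0.54) = 0.54
~φ (+) (ψ /\ ψ) = min(1, 0.77 + 0.54) = min(1, 1.31) = 1.00
χ & (~φ (+) (ψ /\ ψ)) = max(0, 0.90 + 1.00 − 1) = max(0, 0.90) = 0.90
ψ -> φ = min(1, 1 − 0.54 + 0.23) = min(1, 0.69) = 0.69
(χ & (~φ (+) (ψ /\ ψ))) /\ (ψ -> φ) = min(0.90, 0.69) = 0.69
~((χ & (~φ (+) (ψ /\ ψ))) /\ (ψ -> φ)) = 1 − 0.69 = 0.31

0.31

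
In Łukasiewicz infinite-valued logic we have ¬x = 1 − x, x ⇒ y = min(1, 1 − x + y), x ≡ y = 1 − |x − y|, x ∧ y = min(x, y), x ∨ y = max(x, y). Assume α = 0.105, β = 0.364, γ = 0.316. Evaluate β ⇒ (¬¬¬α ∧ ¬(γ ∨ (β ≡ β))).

0.636

¬α = 1 − 0.105 = 0.895
¬¬α = 1 − 0.895 = 0.105
¬¬¬α = 1 − 0.105 = 0.895
β ≡ β = 1 − |0.364 − 0.364| = 1 − 0.000 = 1.000
γ ∨ (β ≡ β) = max(0.316, 1.000) = 1.000
¬(γ ∨ (β ≡ β)) = 1 − 1.000 = 0.000
¬¬¬α ∧ ¬(γ ∨ (β ≡ β)) = min(0.895, 0.000) = 0.000
β ⇒ (¬¬¬α ∧ ¬(γ ∨ (β ≡ β))) = min(1, 1 − 0.364 + 0.000) = min(1, 0.636) = 0.636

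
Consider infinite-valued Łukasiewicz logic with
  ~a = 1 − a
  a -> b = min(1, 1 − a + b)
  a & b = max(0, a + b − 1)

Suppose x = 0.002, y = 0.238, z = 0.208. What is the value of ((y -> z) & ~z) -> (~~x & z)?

0.238

y -> z = min(1, 1 − 0.238 + 0.208) = min(1, 0.970) = 0.970
~z = 1 − 0.208 = 0.792
(y -> z) & ~z = max(0, 0.970 + 0.792 − 1) = max(0, 0.762) = 0.762
~x = 1 − 0.002 = 0.998
~~x = 1 − 0.998 = 0.002
~~x & z = max(0, 0.002 + 0.208 − 1) = max(0, -0.790) = 0.000
((y -> z) & ~z) -> (~~x & z) = min(1, 1 − 0.762 + 0.000) = min(1, 0.238) = 0.238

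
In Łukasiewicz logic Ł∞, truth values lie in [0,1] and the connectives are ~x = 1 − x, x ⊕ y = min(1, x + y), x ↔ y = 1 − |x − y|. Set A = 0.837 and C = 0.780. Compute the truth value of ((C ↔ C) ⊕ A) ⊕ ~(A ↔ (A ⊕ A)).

C ↔ C = 1 − |0.780 − 0.780| = 1 − 0.000 = 1.000
(C ↔ C) ⊕ A = min(1, 1.000 + 0.837) = min(1, 1.837) = 1.000
A ⊕ A = min(1, 0.837 + 0.837) = min(1, 1.674) = 1.000
A ↔ (A ⊕ A) = 1 − |0.837 − 1.000| = 1 − 0.163 = 0.837
~(A ↔ (A ⊕ A)) = 1 − 0.837 = 0.163
((C ↔ C) ⊕ A) ⊕ ~(A ↔ (A ⊕ A)) = min(1, 1.000 + 0.163) = min(1, 1.163) = 1.000

1.000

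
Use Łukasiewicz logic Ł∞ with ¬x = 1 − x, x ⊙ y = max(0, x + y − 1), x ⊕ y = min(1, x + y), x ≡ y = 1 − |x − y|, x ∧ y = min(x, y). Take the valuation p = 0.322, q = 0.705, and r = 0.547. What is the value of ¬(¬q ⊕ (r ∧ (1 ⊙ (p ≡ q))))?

0.158

¬q = 1 − 0.705 = 0.295
p ≡ q = 1 − |0.322 − 0.705| = 1 − 0.383 = 0.617
1 ⊙ (p ≡ q) = max(0, 1.000 + 0.617 − 1) = max(0, 0.617) = 0.617
r ∧ (1 ⊙ (p ≡ q)) = min(0.547, 0.617) = 0.547
¬q ⊕ (r ∧ (1 ⊙ (p ≡ q))) = min(1, 0.295 + 0.547) = min(1, 0.842) = 0.842
¬(¬q ⊕ (r ∧ (1 ⊙ (p ≡ q)))) = 1 − 0.842 = 0.158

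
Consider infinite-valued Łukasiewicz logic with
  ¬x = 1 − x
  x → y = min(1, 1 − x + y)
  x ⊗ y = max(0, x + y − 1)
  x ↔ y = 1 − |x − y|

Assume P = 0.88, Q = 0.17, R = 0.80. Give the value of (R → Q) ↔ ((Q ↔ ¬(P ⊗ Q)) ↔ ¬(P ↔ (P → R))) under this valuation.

R → Q = min(1, 1 − 0.80 + 0.17) = min(1, 0.37) = 0.37
P ⊗ Q = max(0, 0.88 + 0.17 − 1) = max(0, 0.05) = 0.05
¬(P ⊗ Q) = 1 − 0.05 = 0.95
Q ↔ ¬(P ⊗ Q) = 1 − |0.17 − 0.95| = 1 − 0.78 = 0.22
P → R = min(1, 1 − 0.88 + 0.80) = min(1, 0.92) = 0.92
P ↔ (P → R) = 1 − |0.88 − 0.92| = 1 − 0.04 = 0.96
¬(P ↔ (P → R)) = 1 − 0.96 = 0.04
(Q ↔ ¬(P ⊗ Q)) ↔ ¬(P ↔ (P → R)) = 1 − |0.22 − 0.04| = 1 − 0.18 = 0.82
(R → Q) ↔ ((Q ↔ ¬(P ⊗ Q)) ↔ ¬(P ↔ (P → R))) = 1 − |0.37 − 0.82| = 1 − 0.45 = 0.55

0.55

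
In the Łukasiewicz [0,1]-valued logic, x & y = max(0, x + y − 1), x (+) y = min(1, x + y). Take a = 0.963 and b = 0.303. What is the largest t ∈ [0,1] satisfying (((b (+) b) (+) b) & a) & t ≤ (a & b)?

0.394

b (+) b = min(1, 0.303 + 0.303) = min(1, 0.606) = 0.606
(b (+) b) (+) b = min(1, 0.606 + 0.303) = min(1, 0.909) = 0.909
((b (+) b) (+) b) & a = max(0, 0.909 + 0.963 − 1) = max(0, 0.872) = 0.872
So the left factor is ((b (+) b) (+) b) & a = 0.872.
a & b = max(0, 0.963 + 0.303 − 1) = max(0, 0.266) = 0.266
So the right-hand bound is a & b = 0.266.
The residuum of the Łukasiewicz t-norm gives the supremum: min(1, 1 − 0.872 + 0.266).
1 − 0.872 + 0.266 = 0.394, so t = min(1, 0.394) = 0.394.
Check: 0.872 & 0.394 = max(0, 0.266) = 0.266 ≤ 0.266.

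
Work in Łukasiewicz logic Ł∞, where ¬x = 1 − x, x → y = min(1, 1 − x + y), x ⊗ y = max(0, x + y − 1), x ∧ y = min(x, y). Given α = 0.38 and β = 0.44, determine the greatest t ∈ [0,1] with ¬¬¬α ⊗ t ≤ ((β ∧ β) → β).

1.00

¬α = 1 − 0.38 = 0.62
¬¬α = 1 − 0.62 = 0.38
¬¬¬α = 1 − 0.38 = 0.62
So the left factor is ¬¬¬α = 0.62.
β ∧ β = min(0.44, 0.44) = 0.44
(β ∧ β) → β = min(1, 1 − 0.44 + 0.44) = min(1, 1.00) = 1.00
So the right-hand bound is (β ∧ β) → β = 1.00.
The residuum of the Łukasiewicz t-norm gives the supremum: min(1, 1 − 0.62 + 1.00).
1 − 0.62 + 1.00 = 1.38, so t = min(1, 1.38) = 1.00.
Check: 0.62 ⊗ 1.00 = max(0, 0.62) = 0.62 ≤ 1.00.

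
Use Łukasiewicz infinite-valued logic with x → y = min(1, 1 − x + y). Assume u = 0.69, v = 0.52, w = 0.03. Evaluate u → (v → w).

v → w = min(1, 1 − 0.52 + 0.03) = min(1, 0.51) = 0.51
u → (v → w) = min(1, 1 − 0.69 + 0.51) = min(1, 0.82) = 0.82

0.82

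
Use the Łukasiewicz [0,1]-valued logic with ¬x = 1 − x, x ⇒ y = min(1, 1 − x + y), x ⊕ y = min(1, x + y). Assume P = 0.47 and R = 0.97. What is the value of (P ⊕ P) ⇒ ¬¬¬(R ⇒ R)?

0.06

P ⊕ P = min(1, 0.47 + 0.47) = min(1, 0.94) = 0.94
R ⇒ R = min(1, 1 − 0.97 + 0.97) = min(1, 1.00) = 1.00
¬(R ⇒ R) = 1 − 1.00 = 0.00
¬¬(R ⇒ R) = 1 − 0.00 = 1.00
¬¬¬(R ⇒ R) = 1 − 1.00 = 0.00
(P ⊕ P) ⇒ ¬¬¬(R ⇒ R) = min(1, 1 − 0.94 + 0.00) = min(1, 0.06) = 0.06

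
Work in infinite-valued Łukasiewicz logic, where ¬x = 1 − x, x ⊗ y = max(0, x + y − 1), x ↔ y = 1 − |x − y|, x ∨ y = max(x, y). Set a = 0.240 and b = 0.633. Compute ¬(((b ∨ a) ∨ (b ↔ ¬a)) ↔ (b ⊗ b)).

b ∨ a = max(0.633, 0.240) = 0.633
¬a = 1 − 0.240 = 0.760
b ↔ ¬a = 1 − |0.633 − 0.760| = 1 − 0.127 = 0.873
(b ∨ a) ∨ (b ↔ ¬a) = max(0.633, 0.873) = 0.873
b ⊗ b = max(0, 0.633 + 0.633 − 1) = max(0, 0.266) = 0.266
((b ∨ a) ∨ (b ↔ ¬a)) ↔ (b ⊗ b) = 1 − |0.873 − 0.266| = 1 − 0.607 = 0.393
¬(((b ∨ a) ∨ (b ↔ ¬a)) ↔ (b ⊗ b)) = 1 − 0.393 = 0.607

0.607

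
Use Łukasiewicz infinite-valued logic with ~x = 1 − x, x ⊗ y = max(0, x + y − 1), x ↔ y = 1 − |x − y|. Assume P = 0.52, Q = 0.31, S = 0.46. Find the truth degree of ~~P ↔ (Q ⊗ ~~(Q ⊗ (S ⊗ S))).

0.48

~P = 1 − 0.52 = 0.48
~~P = 1 − 0.48 = 0.52
S ⊗ S = max(0, 0.46 + 0.46 − 1) = max(0, -0.08) = 0.00
Q ⊗ (S ⊗ S) = max(0, 0.31 + 0.00 − 1) = max(0, -0.69) = 0.00
~(Q ⊗ (S ⊗ S)) = 1 − 0.00 = 1.00
~~(Q ⊗ (S ⊗ S)) = 1 − 1.00 = 0.00
Q ⊗ ~~(Q ⊗ (S ⊗ S)) = max(0, 0.31 + 0.00 − 1) = max(0, -0.69) = 0.00
~~P ↔ (Q ⊗ ~~(Q ⊗ (S ⊗ S))) = 1 − |0.52 − 0.00| = 1 − 0.52 = 0.48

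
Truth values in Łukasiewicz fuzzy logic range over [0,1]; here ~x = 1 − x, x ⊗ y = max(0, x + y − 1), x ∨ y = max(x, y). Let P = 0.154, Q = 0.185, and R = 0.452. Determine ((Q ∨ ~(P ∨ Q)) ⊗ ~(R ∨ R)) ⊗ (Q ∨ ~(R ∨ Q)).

0.000

P ∨ Q = max(0.154, 0.185) = 0.185
~(P ∨ Q) = 1 − 0.185 = 0.815
Q ∨ ~(P ∨ Q) = max(0.185, 0.815) = 0.815
R ∨ R = max(0.452, 0.452) = 0.452
~(R ∨ R) = 1 − 0.452 = 0.548
(Q ∨ ~(P ∨ Q)) ⊗ ~(R ∨ R) = max(0, 0.815 + 0.548 − 1) = max(0, 0.363) = 0.363
R ∨ Q = max(0.452, 0.185) = 0.452
~(R ∨ Q) = 1 − 0.452 = 0.548
Q ∨ ~(R ∨ Q) = max(0.185, 0.548) = 0.548
((Q ∨ ~(P ∨ Q)) ⊗ ~(R ∨ R)) ⊗ (Q ∨ ~(R ∨ Q)) = max(0, 0.363 + 0.548 − 1) = max(0, -0.089) = 0.000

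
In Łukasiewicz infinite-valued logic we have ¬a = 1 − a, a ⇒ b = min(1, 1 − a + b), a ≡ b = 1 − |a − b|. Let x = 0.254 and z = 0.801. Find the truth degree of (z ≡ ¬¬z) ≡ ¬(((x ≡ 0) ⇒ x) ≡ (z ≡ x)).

¬z = 1 − 0.801 = 0.199
¬¬z = 1 − 0.199 = 0.801
z ≡ ¬¬z = 1 − |0.801 − 0.801| = 1 − 0.000 = 1.000
x ≡ 0 = 1 − |0.254 − 0.000| = 1 − 0.254 = 0.746
(x ≡ 0) ⇒ x = min(1, 1 − 0.746 + 0.254) = min(1, 0.508) = 0.508
z ≡ x = 1 − |0.801 − 0.254| = 1 − 0.547 = 0.453
((x ≡ 0) ⇒ x) ≡ (z ≡ x) = 1 − |0.508 − 0.453| = 1 − 0.055 = 0.945
¬(((x ≡ 0) ⇒ x) ≡ (z ≡ x)) = 1 − 0.945 = 0.055
(z ≡ ¬¬z) ≡ ¬(((x ≡ 0) ⇒ x) ≡ (z ≡ x)) = 1 − |1.000 − 0.055| = 1 − 0.945 = 0.055

0.055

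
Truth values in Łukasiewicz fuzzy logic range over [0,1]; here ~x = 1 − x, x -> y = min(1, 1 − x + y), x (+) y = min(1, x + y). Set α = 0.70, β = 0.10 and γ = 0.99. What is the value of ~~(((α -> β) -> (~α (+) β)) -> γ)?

α -> β = min(1, 1 − 0.70 + 0.10) = min(1, 0.40) = 0.40
~α = 1 − 0.70 = 0.30
~α (+) β = min(1, 0.30 + 0.10) = min(1, 0.40) = 0.40
(α -> β) -> (~α (+) β) = min(1, 1 − 0.40 + 0.40) = min(1, 1.00) = 1.00
((α -> β) -> (~α (+) β)) -> γ = min(1, 1 − 1.00 + 0.99) = min(1, 0.99) = 0.99
~(((α -> β) -> (~α (+) β)) -> γ) = 1 − 0.99 = 0.01
~~(((α -> β) -> (~α (+) β)) -> γ) = 1 − 0.01 = 0.99

0.99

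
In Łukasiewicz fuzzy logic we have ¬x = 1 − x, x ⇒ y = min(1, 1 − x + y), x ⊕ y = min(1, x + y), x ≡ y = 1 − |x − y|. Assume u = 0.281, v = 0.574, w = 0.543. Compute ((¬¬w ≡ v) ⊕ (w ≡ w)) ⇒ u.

¬w = 1 − 0.543 = 0.457
¬¬w = 1 − 0.457 = 0.543
¬¬w ≡ v = 1 − |0.543 − 0.574| = 1 − 0.031 = 0.969
w ≡ w = 1 − |0.543 − 0.543| = 1 − 0.000 = 1.000
(¬¬w ≡ v) ⊕ (w ≡ w) = min(1, 0.969 + 1.000) = min(1, 1.969) = 1.000
((¬¬w ≡ v) ⊕ (w ≡ w)) ⇒ u = min(1, 1 − 1.000 + 0.281) = min(1, 0.281) = 0.281

0.281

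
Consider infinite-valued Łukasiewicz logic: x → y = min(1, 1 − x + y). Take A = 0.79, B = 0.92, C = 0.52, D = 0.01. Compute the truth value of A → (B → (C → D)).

C → D = min(1, 1 − 0.52 + 0.01) = min(1, 0.49) = 0.49
B → (C → D) = min(1, 1 − 0.92 + 0.49) = min(1, 0.57) = 0.57
A → (B → (C → D)) = min(1, 1 − 0.79 + 0.57) = min(1, 0.78) = 0.78

0.78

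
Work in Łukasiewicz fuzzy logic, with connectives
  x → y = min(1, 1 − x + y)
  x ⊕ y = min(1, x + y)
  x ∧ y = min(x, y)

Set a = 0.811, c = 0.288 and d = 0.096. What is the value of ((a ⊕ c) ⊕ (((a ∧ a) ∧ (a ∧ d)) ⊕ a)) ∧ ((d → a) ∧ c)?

0.288

a ⊕ c = min(1, 0.811 + 0.288) = min(1, 1.099) = 1.000
a ∧ a = min(0.811, 0.811) = 0.811
a ∧ d = min(0.811, 0.096) = 0.096
(a ∧ a) ∧ (a ∧ d) = min(0.811, 0.096) = 0.096
((a ∧ a) ∧ (a ∧ d)) ⊕ a = min(1, 0.096 + 0.811) = min(1, 0.907) = 0.907
(a ⊕ c) ⊕ (((a ∧ a) ∧ (a ∧ d)) ⊕ a) = min(1, 1.000 + 0.907) = min(1, 1.907) = 1.000
d → a = min(1, 1 − 0.096 + 0.811) = min(1, 1.715) = 1.000
(d → a) ∧ c = min(1.000, 0.288) = 0.288
((a ⊕ c) ⊕ (((a ∧ a) ∧ (a ∧ d)) ⊕ a)) ∧ ((d → a) ∧ c) = min(1.000, 0.288) = 0.288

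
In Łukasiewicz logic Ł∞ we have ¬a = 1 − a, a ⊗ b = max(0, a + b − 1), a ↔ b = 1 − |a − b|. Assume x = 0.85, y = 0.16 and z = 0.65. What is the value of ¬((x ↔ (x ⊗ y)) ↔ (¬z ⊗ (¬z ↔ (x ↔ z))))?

0.16

x ⊗ y = max(0, 0.85 + 0.16 − 1) = max(0, 0.01) = 0.01
x ↔ (x ⊗ y) = 1 − |0.85 − 0.01| = 1 − 0.84 = 0.16
¬z = 1 − 0.65 = 0.35
x ↔ z = 1 − |0.85 − 0.65| = 1 − 0.20 = 0.80
¬z ↔ (x ↔ z) = 1 − |0.35 − 0.80| = 1 − 0.45 = 0.55
¬z ⊗ (¬z ↔ (x ↔ z)) = max(0, 0.35 + 0.55 − 1) = max(0, -0.10) = 0.00
(x ↔ (x ⊗ y)) ↔ (¬z ⊗ (¬z ↔ (x ↔ z))) = 1 − |0.16 − 0.00| = 1 − 0.16 = 0.84
¬((x ↔ (x ⊗ y)) ↔ (¬z ⊗ (¬z ↔ (x ↔ z)))) = 1 − 0.84 = 0.16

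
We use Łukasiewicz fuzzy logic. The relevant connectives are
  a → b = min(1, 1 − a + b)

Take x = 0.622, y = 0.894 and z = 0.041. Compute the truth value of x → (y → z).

0.525

y → z = min(1, 1 − 0.894 + 0.041) = min(1, 0.147) = 0.147
x → (y → z) = min(1, 1 − 0.622 + 0.147) = min(1, 0.525) = 0.525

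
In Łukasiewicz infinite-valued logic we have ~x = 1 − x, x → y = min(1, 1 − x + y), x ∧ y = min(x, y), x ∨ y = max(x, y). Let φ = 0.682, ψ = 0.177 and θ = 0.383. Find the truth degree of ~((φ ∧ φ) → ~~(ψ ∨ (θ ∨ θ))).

0.299

φ ∧ φ = min(0.682, 0.682) = 0.682
θ ∨ θ = max(0.383, 0.383) = 0.383
ψ ∨ (θ ∨ θ) = max(0.177, 0.383) = 0.383
~(ψ ∨ (θ ∨ θ)) = 1 − 0.383 = 0.617
~~(ψ ∨ (θ ∨ θ)) = 1 − 0.617 = 0.383
(φ ∧ φ) → ~~(ψ ∨ (θ ∨ θ)) = min(1, 1 − 0.682 + 0.383) = min(1, 0.701) = 0.701
~((φ ∧ φ) → ~~(ψ ∨ (θ ∨ θ))) = 1 − 0.701 = 0.299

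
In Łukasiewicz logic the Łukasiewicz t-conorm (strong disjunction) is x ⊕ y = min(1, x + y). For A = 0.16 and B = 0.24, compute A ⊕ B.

A ⊕ B = min(1, 0.16 + 0.24) = min(1, 0.40) = 0.40
For comparison, the Gödel t-conorm max(x, y) would give 0.24.

0.40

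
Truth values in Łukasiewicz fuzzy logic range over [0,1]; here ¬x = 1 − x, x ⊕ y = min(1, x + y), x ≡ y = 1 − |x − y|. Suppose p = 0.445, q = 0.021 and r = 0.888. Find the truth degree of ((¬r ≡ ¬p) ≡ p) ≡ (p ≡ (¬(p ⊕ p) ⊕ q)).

0.798

¬r = 1 − 0.888 = 0.112
¬p = 1 − 0.445 = 0.555
¬r ≡ ¬p = 1 − |0.112 − 0.555| = 1 − 0.443 = 0.557
(¬r ≡ ¬p) ≡ p = 1 − |0.557 − 0.445| = 1 − 0.112 = 0.888
p ⊕ p = min(1, 0.445 + 0.445) = min(1, 0.890) = 0.890
¬(p ⊕ p) = 1 − 0.890 = 0.110
¬(p ⊕ p) ⊕ q = min(1, 0.110 + 0.021) = min(1, 0.131) = 0.131
p ≡ (¬(p ⊕ p) ⊕ q) = 1 − |0.445 − 0.131| = 1 − 0.314 = 0.686
((¬r ≡ ¬p) ≡ p) ≡ (p ≡ (¬(p ⊕ p) ⊕ q)) = 1 − |0.888 − 0.686| = 1 − 0.202 = 0.798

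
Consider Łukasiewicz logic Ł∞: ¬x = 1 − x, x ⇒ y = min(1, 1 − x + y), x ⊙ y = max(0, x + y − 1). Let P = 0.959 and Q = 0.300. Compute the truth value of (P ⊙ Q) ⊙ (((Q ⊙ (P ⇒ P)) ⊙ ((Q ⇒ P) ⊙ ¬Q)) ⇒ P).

0.259

P ⊙ Q = max(0, 0.959 + 0.300 − 1) = max(0, 0.259) = 0.259
P ⇒ P = min(1, 1 − 0.959 + 0.959) = min(1, 1.000) = 1.000
Q ⊙ (P ⇒ P) = max(0, 0.300 + 1.000 − 1) = max(0, 0.300) = 0.300
Q ⇒ P = min(1, 1 − 0.300 + 0.959) = min(1, 1.659) = 1.000
¬Q = 1 − 0.300 = 0.700
(Q ⇒ P) ⊙ ¬Q = max(0, 1.000 + 0.700 − 1) = max(0, 0.700) = 0.700
(Q ⊙ (P ⇒ P)) ⊙ ((Q ⇒ P) ⊙ ¬Q) = max(0, 0.300 + 0.700 − 1) = max(0, 0.000) = 0.000
((Q ⊙ (P ⇒ P)) ⊙ ((Q ⇒ P) ⊙ ¬Q)) ⇒ P = min(1, 1 − 0.000 + 0.959) = min(1, 1.959) = 1.000
(P ⊙ Q) ⊙ (((Q ⊙ (P ⇒ P)) ⊙ ((Q ⇒ P) ⊙ ¬Q)) ⇒ P) = max(0, 0.259 + 1.000 − 1) = max(0, 0.259) = 0.259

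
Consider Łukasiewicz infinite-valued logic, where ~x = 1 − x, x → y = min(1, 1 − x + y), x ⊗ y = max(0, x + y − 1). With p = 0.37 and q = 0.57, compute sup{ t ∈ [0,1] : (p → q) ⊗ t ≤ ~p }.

p → q = min(1, 1 − 0.37 + 0.57) = min(1, 1.20) = 1.00
So the left factor is p → q = 1.00.
~p = 1 − 0.37 = 0.63
So the right-hand bound is ~p = 0.63.
The residuum of the Łukasiewicz t-norm gives the supremum: min(1, 1 − 1.00 + 0.63).
1 − 1.00 + 0.63 = 0.63, so t = min(1, 0.63) = 0.63.
Check: 1.00 ⊗ 0.63 = max(0, 0.63) = 0.63 ≤ 0.63.

0.63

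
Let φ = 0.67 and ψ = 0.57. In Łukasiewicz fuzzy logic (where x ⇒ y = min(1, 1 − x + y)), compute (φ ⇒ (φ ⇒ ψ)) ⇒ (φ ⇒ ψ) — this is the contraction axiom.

φ ⇒ ψ = min(1, 1 − 0.67 + 0.57) = min(1, 0.90) = 0.90
φ ⇒ (φ ⇒ ψ) = min(1, 1 − 0.67 + 0.90) = min(1, 1.23) = 1.00
(φ ⇒ (φ ⇒ ψ)) ⇒ (φ ⇒ ψ) = min(1, 1 − 1.00 + 0.90) = min(1, 0.90) = 0.90
(The value 0.90 < 1 shows this instance is not satisfied; fails in Ł∞ (the t-norm is not idempotent).)

0.90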